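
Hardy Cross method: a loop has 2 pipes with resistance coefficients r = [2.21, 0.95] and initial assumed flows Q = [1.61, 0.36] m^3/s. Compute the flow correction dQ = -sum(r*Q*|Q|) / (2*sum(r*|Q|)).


Numerator terms (r*Q*|Q|): 2.21*1.61*|1.61| = 5.7285; 0.95*0.36*|0.36| = 0.1231.
Sum of numerator = 5.8517.
Denominator terms (r*|Q|): 2.21*|1.61| = 3.5581; 0.95*|0.36| = 0.342.
2 * sum of denominator = 2 * 3.9001 = 7.8002.
dQ = -5.8517 / 7.8002 = -0.7502 m^3/s.

-0.7502


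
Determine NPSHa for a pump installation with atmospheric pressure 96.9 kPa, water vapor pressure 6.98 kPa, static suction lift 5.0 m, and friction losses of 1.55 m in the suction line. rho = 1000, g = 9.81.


NPSHa = p_atm/(rho*g) - z_s - hf_s - p_vap/(rho*g).
p_atm/(rho*g) = 96.9*1000 / (1000*9.81) = 9.878 m.
p_vap/(rho*g) = 6.98*1000 / (1000*9.81) = 0.712 m.
NPSHa = 9.878 - 5.0 - 1.55 - 0.712
      = 2.62 m.

2.62


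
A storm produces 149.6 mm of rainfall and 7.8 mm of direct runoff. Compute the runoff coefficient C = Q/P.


The runoff coefficient C = runoff depth / rainfall depth.
C = 7.8 / 149.6
  = 0.0521.

0.0521


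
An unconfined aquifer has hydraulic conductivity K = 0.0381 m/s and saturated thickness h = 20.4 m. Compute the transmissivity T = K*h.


Transmissivity is defined as T = K * h.
T = 0.0381 * 20.4
  = 0.7772 m^2/s.

0.7772


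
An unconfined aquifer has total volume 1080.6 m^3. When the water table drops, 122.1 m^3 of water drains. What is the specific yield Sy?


Specific yield Sy = Volume drained / Total volume.
Sy = 122.1 / 1080.6
   = 0.113.

0.113


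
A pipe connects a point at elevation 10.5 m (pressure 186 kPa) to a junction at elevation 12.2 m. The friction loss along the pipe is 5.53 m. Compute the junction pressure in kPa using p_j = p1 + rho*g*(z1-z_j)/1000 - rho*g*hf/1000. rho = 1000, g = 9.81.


Junction pressure: p_j = p1 + rho*g*(z1 - z_j)/1000 - rho*g*hf/1000.
Elevation term = 1000*9.81*(10.5 - 12.2)/1000 = -16.677 kPa.
Friction term = 1000*9.81*5.53/1000 = 54.249 kPa.
p_j = 186 + -16.677 - 54.249 = 115.07 kPa.

115.07


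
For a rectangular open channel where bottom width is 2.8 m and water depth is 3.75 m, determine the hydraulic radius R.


For a rectangular section:
Flow area A = b * y = 2.8 * 3.75 = 10.5 m^2.
Wetted perimeter P = b + 2y = 2.8 + 2*3.75 = 10.3 m.
Hydraulic radius R = A/P = 10.5 / 10.3 = 1.0194 m.

1.0194


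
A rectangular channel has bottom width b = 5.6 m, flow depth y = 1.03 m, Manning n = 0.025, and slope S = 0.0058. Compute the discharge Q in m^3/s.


For a rectangular channel, the cross-sectional area A = b * y = 5.6 * 1.03 = 5.77 m^2.
The wetted perimeter P = b + 2y = 5.6 + 2*1.03 = 7.66 m.
Hydraulic radius R = A/P = 5.77/7.66 = 0.753 m.
Velocity V = (1/n)*R^(2/3)*S^(1/2) = (1/0.025)*0.753^(2/3)*0.0058^(1/2) = 2.5214 m/s.
Discharge Q = A * V = 5.77 * 2.5214 = 14.543 m^3/s.

14.543


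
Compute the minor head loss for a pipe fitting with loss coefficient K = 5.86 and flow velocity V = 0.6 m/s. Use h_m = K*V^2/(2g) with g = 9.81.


Minor loss formula: h_m = K * V^2/(2g).
V^2 = 0.6^2 = 0.36.
V^2/(2g) = 0.36 / 19.62 = 0.0183 m.
h_m = 5.86 * 0.0183 = 0.1075 m.

0.1075


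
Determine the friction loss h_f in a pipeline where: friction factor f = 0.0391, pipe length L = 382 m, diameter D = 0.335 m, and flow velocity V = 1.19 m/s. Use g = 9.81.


Darcy-Weisbach equation: h_f = f * (L/D) * V^2/(2g).
f * L/D = 0.0391 * 382/0.335 = 44.5857.
V^2/(2g) = 1.19^2 / (2*9.81) = 1.4161 / 19.62 = 0.0722 m.
h_f = 44.5857 * 0.0722 = 3.218 m.

3.218


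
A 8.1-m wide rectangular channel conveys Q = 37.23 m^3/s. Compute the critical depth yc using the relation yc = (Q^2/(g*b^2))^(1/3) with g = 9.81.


Using yc = (Q^2 / (g * b^2))^(1/3):
Q^2 = 37.23^2 = 1386.07.
g * b^2 = 9.81 * 8.1^2 = 9.81 * 65.61 = 643.63.
Q^2 / (g*b^2) = 1386.07 / 643.63 = 2.1535.
yc = 2.1535^(1/3) = 1.2914 m.

1.2914


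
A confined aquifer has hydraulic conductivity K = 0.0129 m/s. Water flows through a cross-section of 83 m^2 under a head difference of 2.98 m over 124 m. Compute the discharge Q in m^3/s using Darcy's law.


Darcy's law: Q = K * A * i, where i = dh/L.
Hydraulic gradient i = 2.98 / 124 = 0.024032.
Q = 0.0129 * 83 * 0.024032
  = 0.0257 m^3/s.

0.0257


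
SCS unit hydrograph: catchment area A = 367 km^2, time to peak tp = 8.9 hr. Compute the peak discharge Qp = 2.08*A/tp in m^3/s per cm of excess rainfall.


SCS formula: Qp = 2.08 * A / tp.
Qp = 2.08 * 367 / 8.9
   = 763.36 / 8.9
   = 85.77 m^3/s per cm.

85.77


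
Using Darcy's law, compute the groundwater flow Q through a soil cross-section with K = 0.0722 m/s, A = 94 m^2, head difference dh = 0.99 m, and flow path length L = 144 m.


Darcy's law: Q = K * A * i, where i = dh/L.
Hydraulic gradient i = 0.99 / 144 = 0.006875.
Q = 0.0722 * 94 * 0.006875
  = 0.0467 m^3/s.

0.0467


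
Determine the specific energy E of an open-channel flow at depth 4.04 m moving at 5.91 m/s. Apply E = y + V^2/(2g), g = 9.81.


Specific energy E = y + V^2/(2g).
Velocity head = V^2/(2g) = 5.91^2 / (2*9.81) = 34.9281 / 19.62 = 1.7802 m.
E = 4.04 + 1.7802 = 5.8202 m.

5.8202


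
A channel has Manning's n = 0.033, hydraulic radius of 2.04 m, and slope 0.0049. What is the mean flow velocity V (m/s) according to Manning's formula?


Manning's equation gives V = (1/n) * R^(2/3) * S^(1/2).
First, compute R^(2/3) = 2.04^(2/3) = 1.6085.
Next, S^(1/2) = 0.0049^(1/2) = 0.07.
Then 1/n = 1/0.033 = 30.3.
V = 30.3 * 1.6085 * 0.07 = 3.412 m/s.

3.412


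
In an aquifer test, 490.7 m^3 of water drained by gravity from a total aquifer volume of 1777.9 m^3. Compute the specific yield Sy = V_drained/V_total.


Specific yield Sy = Volume drained / Total volume.
Sy = 490.7 / 1777.9
   = 0.276.

0.276


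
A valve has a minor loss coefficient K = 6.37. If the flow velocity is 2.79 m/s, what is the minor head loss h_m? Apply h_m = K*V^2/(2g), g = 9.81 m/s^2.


Minor loss formula: h_m = K * V^2/(2g).
V^2 = 2.79^2 = 7.7841.
V^2/(2g) = 7.7841 / 19.62 = 0.3967 m.
h_m = 6.37 * 0.3967 = 2.5273 m.

2.5273


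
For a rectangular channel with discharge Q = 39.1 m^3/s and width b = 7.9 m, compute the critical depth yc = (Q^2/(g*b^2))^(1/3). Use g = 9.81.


Using yc = (Q^2 / (g * b^2))^(1/3):
Q^2 = 39.1^2 = 1528.81.
g * b^2 = 9.81 * 7.9^2 = 9.81 * 62.41 = 612.24.
Q^2 / (g*b^2) = 1528.81 / 612.24 = 2.4971.
yc = 2.4971^(1/3) = 1.3567 m.

1.3567


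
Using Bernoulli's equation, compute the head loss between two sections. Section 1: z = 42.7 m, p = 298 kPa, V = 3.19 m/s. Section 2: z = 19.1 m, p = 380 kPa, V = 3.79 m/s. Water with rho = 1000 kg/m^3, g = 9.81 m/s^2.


Total head at each section: H = z + p/(rho*g) + V^2/(2g).
H1 = 42.7 + 298*1000/(1000*9.81) + 3.19^2/(2*9.81)
   = 42.7 + 30.377 + 0.5187
   = 73.596 m.
H2 = 19.1 + 380*1000/(1000*9.81) + 3.79^2/(2*9.81)
   = 19.1 + 38.736 + 0.7321
   = 58.568 m.
h_L = H1 - H2 = 73.596 - 58.568 = 15.028 m.

15.028


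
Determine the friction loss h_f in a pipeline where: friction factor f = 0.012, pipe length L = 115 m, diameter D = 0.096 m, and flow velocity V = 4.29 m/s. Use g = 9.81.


Darcy-Weisbach equation: h_f = f * (L/D) * V^2/(2g).
f * L/D = 0.012 * 115/0.096 = 14.375.
V^2/(2g) = 4.29^2 / (2*9.81) = 18.4041 / 19.62 = 0.938 m.
h_f = 14.375 * 0.938 = 13.484 m.

13.484


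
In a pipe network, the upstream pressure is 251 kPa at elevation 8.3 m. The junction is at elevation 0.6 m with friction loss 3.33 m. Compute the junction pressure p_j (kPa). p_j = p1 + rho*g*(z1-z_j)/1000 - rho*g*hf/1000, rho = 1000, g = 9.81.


Junction pressure: p_j = p1 + rho*g*(z1 - z_j)/1000 - rho*g*hf/1000.
Elevation term = 1000*9.81*(8.3 - 0.6)/1000 = 75.537 kPa.
Friction term = 1000*9.81*3.33/1000 = 32.667 kPa.
p_j = 251 + 75.537 - 32.667 = 293.87 kPa.

293.87


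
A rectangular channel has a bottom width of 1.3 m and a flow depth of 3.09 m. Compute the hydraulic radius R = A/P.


For a rectangular section:
Flow area A = b * y = 1.3 * 3.09 = 4.02 m^2.
Wetted perimeter P = b + 2y = 1.3 + 2*3.09 = 7.48 m.
Hydraulic radius R = A/P = 4.02 / 7.48 = 0.537 m.

0.537


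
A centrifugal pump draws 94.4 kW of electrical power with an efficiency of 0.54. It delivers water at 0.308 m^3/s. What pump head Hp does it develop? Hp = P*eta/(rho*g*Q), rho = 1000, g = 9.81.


Pump head formula: Hp = P * eta / (rho * g * Q).
Numerator: P * eta = 94.4 * 1000 * 0.54 = 50976.0 W.
Denominator: rho * g * Q = 1000 * 9.81 * 0.308 = 3021.48.
Hp = 50976.0 / 3021.48 = 16.87 m.

16.87


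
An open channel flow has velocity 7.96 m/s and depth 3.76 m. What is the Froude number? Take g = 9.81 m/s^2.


The Froude number is defined as Fr = V / sqrt(g*y).
g*y = 9.81 * 3.76 = 36.8856.
sqrt(g*y) = sqrt(36.8856) = 6.0734.
Fr = 7.96 / 6.0734 = 1.3106.

1.3106


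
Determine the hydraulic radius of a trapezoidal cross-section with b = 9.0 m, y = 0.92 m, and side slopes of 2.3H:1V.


For a trapezoidal section with side slope z:
A = (b + z*y)*y = (9.0 + 2.3*0.92)*0.92 = 10.227 m^2.
P = b + 2*y*sqrt(1 + z^2) = 9.0 + 2*0.92*sqrt(1 + 2.3^2) = 13.615 m.
R = A/P = 10.227 / 13.615 = 0.7512 m.

0.7512


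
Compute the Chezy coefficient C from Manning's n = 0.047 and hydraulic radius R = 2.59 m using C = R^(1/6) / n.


The Chezy coefficient relates to Manning's n through C = R^(1/6) / n.
R^(1/6) = 2.59^(1/6) = 1.17188.
C = 1.17188 / 0.047 = 24.93 m^(1/2)/s.

24.93


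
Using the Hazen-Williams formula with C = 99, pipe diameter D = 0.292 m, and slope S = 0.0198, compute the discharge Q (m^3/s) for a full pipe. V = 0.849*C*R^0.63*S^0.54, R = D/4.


For a full circular pipe, R = D/4 = 0.292/4 = 0.073 m.
V = 0.849 * 99 * 0.073^0.63 * 0.0198^0.54
  = 0.849 * 99 * 0.192262 * 0.120282
  = 1.9437 m/s.
Pipe area A = pi*D^2/4 = pi*0.292^2/4 = 0.067 m^2.
Q = A * V = 0.067 * 1.9437 = 0.1302 m^3/s.

0.1302


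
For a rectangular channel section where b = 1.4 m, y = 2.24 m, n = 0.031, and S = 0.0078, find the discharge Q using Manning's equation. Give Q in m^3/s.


For a rectangular channel, the cross-sectional area A = b * y = 1.4 * 2.24 = 3.14 m^2.
The wetted perimeter P = b + 2y = 1.4 + 2*2.24 = 5.88 m.
Hydraulic radius R = A/P = 3.14/5.88 = 0.5333 m.
Velocity V = (1/n)*R^(2/3)*S^(1/2) = (1/0.031)*0.5333^(2/3)*0.0078^(1/2) = 1.8736 m/s.
Discharge Q = A * V = 3.14 * 1.8736 = 5.876 m^3/s.

5.876


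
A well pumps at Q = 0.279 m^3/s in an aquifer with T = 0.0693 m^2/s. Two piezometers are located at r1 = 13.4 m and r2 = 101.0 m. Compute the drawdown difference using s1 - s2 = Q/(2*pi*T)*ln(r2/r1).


Thiem equation: s1 - s2 = Q/(2*pi*T) * ln(r2/r1).
ln(r2/r1) = ln(101.0/13.4) = 2.0199.
Q/(2*pi*T) = 0.279 / (2*pi*0.0693) = 0.279 / 0.4354 = 0.6408.
s1 - s2 = 0.6408 * 2.0199 = 1.2942 m.

1.2942


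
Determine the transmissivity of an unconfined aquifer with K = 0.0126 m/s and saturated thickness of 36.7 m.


Transmissivity is defined as T = K * h.
T = 0.0126 * 36.7
  = 0.4624 m^2/s.

0.4624


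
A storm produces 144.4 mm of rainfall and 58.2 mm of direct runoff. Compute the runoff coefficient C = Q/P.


The runoff coefficient C = runoff depth / rainfall depth.
C = 58.2 / 144.4
  = 0.403.

0.403


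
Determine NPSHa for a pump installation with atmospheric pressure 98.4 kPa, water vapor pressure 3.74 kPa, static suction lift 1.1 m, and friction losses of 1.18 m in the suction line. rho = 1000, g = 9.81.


NPSHa = p_atm/(rho*g) - z_s - hf_s - p_vap/(rho*g).
p_atm/(rho*g) = 98.4*1000 / (1000*9.81) = 10.031 m.
p_vap/(rho*g) = 3.74*1000 / (1000*9.81) = 0.381 m.
NPSHa = 10.031 - 1.1 - 1.18 - 0.381
      = 7.37 m.

7.37


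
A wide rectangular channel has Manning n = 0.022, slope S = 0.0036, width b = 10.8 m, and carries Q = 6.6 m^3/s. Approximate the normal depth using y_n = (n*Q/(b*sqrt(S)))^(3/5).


We use the wide-channel approximation y_n = (n*Q/(b*sqrt(S)))^(3/5).
sqrt(S) = sqrt(0.0036) = 0.06.
Numerator: n*Q = 0.022 * 6.6 = 0.1452.
Denominator: b*sqrt(S) = 10.8 * 0.06 = 0.648.
arg = 0.2241.
y_n = 0.2241^(3/5) = 0.4076 m.

0.4076


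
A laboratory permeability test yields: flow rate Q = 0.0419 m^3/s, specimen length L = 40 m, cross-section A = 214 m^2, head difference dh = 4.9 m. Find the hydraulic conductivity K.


From K = Q*L / (A*dh):
Numerator: Q*L = 0.0419 * 40 = 1.676.
Denominator: A*dh = 214 * 4.9 = 1048.6.
K = 1.676 / 1048.6 = 0.001598 m/s.

0.001598


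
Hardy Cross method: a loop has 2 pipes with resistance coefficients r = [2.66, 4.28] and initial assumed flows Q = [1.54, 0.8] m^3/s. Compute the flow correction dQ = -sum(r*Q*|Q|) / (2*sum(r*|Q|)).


Numerator terms (r*Q*|Q|): 2.66*1.54*|1.54| = 6.3085; 4.28*0.8*|0.8| = 2.7392.
Sum of numerator = 9.0477.
Denominator terms (r*|Q|): 2.66*|1.54| = 4.0964; 4.28*|0.8| = 3.424.
2 * sum of denominator = 2 * 7.5204 = 15.0408.
dQ = -9.0477 / 15.0408 = -0.6015 m^3/s.

-0.6015


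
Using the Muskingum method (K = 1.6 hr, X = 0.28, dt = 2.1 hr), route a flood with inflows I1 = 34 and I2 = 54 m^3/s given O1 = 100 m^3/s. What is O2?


Muskingum coefficients:
denom = 2*K*(1-X) + dt = 2*1.6*(1-0.28) + 2.1 = 4.404.
C0 = (dt - 2*K*X)/denom = (2.1 - 2*1.6*0.28)/4.404 = 0.2734.
C1 = (dt + 2*K*X)/denom = (2.1 + 2*1.6*0.28)/4.404 = 0.6803.
C2 = (2*K*(1-X) - dt)/denom = 0.0463.
O2 = C0*I2 + C1*I1 + C2*O1
   = 0.2734*54 + 0.6803*34 + 0.0463*100
   = 42.52 m^3/s.

42.52


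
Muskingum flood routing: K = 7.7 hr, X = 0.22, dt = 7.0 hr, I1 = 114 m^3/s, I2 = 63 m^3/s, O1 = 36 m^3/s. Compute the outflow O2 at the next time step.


Muskingum coefficients:
denom = 2*K*(1-X) + dt = 2*7.7*(1-0.22) + 7.0 = 19.012.
C0 = (dt - 2*K*X)/denom = (7.0 - 2*7.7*0.22)/19.012 = 0.19.
C1 = (dt + 2*K*X)/denom = (7.0 + 2*7.7*0.22)/19.012 = 0.5464.
C2 = (2*K*(1-X) - dt)/denom = 0.2636.
O2 = C0*I2 + C1*I1 + C2*O1
   = 0.19*63 + 0.5464*114 + 0.2636*36
   = 83.75 m^3/s.

83.75


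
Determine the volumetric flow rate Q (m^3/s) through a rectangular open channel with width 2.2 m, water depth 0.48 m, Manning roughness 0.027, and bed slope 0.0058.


For a rectangular channel, the cross-sectional area A = b * y = 2.2 * 0.48 = 1.06 m^2.
The wetted perimeter P = b + 2y = 2.2 + 2*0.48 = 3.16 m.
Hydraulic radius R = A/P = 1.06/3.16 = 0.3342 m.
Velocity V = (1/n)*R^(2/3)*S^(1/2) = (1/0.027)*0.3342^(2/3)*0.0058^(1/2) = 1.3583 m/s.
Discharge Q = A * V = 1.06 * 1.3583 = 1.434 m^3/s.

1.434


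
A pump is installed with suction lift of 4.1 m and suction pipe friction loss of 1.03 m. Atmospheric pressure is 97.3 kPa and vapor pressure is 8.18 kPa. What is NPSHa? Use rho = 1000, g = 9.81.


NPSHa = p_atm/(rho*g) - z_s - hf_s - p_vap/(rho*g).
p_atm/(rho*g) = 97.3*1000 / (1000*9.81) = 9.918 m.
p_vap/(rho*g) = 8.18*1000 / (1000*9.81) = 0.834 m.
NPSHa = 9.918 - 4.1 - 1.03 - 0.834
      = 3.95 m.

3.95


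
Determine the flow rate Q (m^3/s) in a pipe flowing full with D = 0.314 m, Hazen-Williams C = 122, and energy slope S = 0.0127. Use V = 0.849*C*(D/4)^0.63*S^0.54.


For a full circular pipe, R = D/4 = 0.314/4 = 0.0785 m.
V = 0.849 * 122 * 0.0785^0.63 * 0.0127^0.54
  = 0.849 * 122 * 0.201265 * 0.094635
  = 1.9728 m/s.
Pipe area A = pi*D^2/4 = pi*0.314^2/4 = 0.0774 m^2.
Q = A * V = 0.0774 * 1.9728 = 0.1528 m^3/s.

0.1528


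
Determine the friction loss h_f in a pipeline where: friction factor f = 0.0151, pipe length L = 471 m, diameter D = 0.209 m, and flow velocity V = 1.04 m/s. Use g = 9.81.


Darcy-Weisbach equation: h_f = f * (L/D) * V^2/(2g).
f * L/D = 0.0151 * 471/0.209 = 34.0292.
V^2/(2g) = 1.04^2 / (2*9.81) = 1.0816 / 19.62 = 0.0551 m.
h_f = 34.0292 * 0.0551 = 1.876 m.

1.876


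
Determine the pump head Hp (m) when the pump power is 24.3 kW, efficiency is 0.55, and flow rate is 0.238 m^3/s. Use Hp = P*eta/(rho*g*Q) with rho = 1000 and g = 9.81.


Pump head formula: Hp = P * eta / (rho * g * Q).
Numerator: P * eta = 24.3 * 1000 * 0.55 = 13365.0 W.
Denominator: rho * g * Q = 1000 * 9.81 * 0.238 = 2334.78.
Hp = 13365.0 / 2334.78 = 5.72 m.

5.72


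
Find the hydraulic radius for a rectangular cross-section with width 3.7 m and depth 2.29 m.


For a rectangular section:
Flow area A = b * y = 3.7 * 2.29 = 8.47 m^2.
Wetted perimeter P = b + 2y = 3.7 + 2*2.29 = 8.28 m.
Hydraulic radius R = A/P = 8.47 / 8.28 = 1.0233 m.

1.0233


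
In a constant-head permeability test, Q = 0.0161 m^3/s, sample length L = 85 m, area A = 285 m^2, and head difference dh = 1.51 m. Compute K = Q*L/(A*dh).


From K = Q*L / (A*dh):
Numerator: Q*L = 0.0161 * 85 = 1.3685.
Denominator: A*dh = 285 * 1.51 = 430.35.
K = 1.3685 / 430.35 = 0.00318 m/s.

0.00318


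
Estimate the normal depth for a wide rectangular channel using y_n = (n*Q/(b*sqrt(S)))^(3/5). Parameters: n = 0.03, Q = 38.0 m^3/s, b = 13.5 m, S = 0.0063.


We use the wide-channel approximation y_n = (n*Q/(b*sqrt(S)))^(3/5).
sqrt(S) = sqrt(0.0063) = 0.079373.
Numerator: n*Q = 0.03 * 38.0 = 1.14.
Denominator: b*sqrt(S) = 13.5 * 0.079373 = 1.071535.
arg = 1.0639.
y_n = 1.0639^(3/5) = 1.0379 m.

1.0379


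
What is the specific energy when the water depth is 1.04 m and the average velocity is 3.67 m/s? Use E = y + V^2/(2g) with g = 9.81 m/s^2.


Specific energy E = y + V^2/(2g).
Velocity head = V^2/(2g) = 3.67^2 / (2*9.81) = 13.4689 / 19.62 = 0.6865 m.
E = 1.04 + 0.6865 = 1.7265 m.

1.7265


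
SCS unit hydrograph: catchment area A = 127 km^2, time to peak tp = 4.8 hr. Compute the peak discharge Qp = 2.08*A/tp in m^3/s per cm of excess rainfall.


SCS formula: Qp = 2.08 * A / tp.
Qp = 2.08 * 127 / 4.8
   = 264.16 / 4.8
   = 55.03 m^3/s per cm.

55.03


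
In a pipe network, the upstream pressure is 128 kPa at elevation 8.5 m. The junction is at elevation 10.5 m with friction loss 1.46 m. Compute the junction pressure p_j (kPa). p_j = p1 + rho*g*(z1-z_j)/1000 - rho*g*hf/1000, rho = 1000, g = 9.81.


Junction pressure: p_j = p1 + rho*g*(z1 - z_j)/1000 - rho*g*hf/1000.
Elevation term = 1000*9.81*(8.5 - 10.5)/1000 = -19.62 kPa.
Friction term = 1000*9.81*1.46/1000 = 14.323 kPa.
p_j = 128 + -19.62 - 14.323 = 94.06 kPa.

94.06


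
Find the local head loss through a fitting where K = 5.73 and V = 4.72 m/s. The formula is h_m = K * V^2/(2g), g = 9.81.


Minor loss formula: h_m = K * V^2/(2g).
V^2 = 4.72^2 = 22.2784.
V^2/(2g) = 22.2784 / 19.62 = 1.1355 m.
h_m = 5.73 * 1.1355 = 6.5064 m.

6.5064


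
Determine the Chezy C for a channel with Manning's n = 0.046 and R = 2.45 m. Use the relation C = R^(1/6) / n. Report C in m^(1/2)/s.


The Chezy coefficient relates to Manning's n through C = R^(1/6) / n.
R^(1/6) = 2.45^(1/6) = 1.161077.
C = 1.161077 / 0.046 = 25.24 m^(1/2)/s.

25.24


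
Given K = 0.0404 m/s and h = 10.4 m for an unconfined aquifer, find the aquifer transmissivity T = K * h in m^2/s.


Transmissivity is defined as T = K * h.
T = 0.0404 * 10.4
  = 0.4202 m^2/s.

0.4202


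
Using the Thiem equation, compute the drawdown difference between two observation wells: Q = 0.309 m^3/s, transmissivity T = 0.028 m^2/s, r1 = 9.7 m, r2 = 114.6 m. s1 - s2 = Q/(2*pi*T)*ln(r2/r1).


Thiem equation: s1 - s2 = Q/(2*pi*T) * ln(r2/r1).
ln(r2/r1) = ln(114.6/9.7) = 2.4693.
Q/(2*pi*T) = 0.309 / (2*pi*0.028) = 0.309 / 0.1759 = 1.7564.
s1 - s2 = 1.7564 * 2.4693 = 4.3371 m.

4.3371


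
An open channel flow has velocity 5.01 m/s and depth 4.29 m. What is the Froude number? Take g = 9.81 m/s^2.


The Froude number is defined as Fr = V / sqrt(g*y).
g*y = 9.81 * 4.29 = 42.0849.
sqrt(g*y) = sqrt(42.0849) = 6.4873.
Fr = 5.01 / 6.4873 = 0.7723.

0.7723


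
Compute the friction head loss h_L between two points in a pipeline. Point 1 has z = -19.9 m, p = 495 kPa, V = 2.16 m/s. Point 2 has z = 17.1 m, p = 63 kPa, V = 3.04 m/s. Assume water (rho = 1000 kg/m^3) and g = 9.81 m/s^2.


Total head at each section: H = z + p/(rho*g) + V^2/(2g).
H1 = -19.9 + 495*1000/(1000*9.81) + 2.16^2/(2*9.81)
   = -19.9 + 50.459 + 0.2378
   = 30.797 m.
H2 = 17.1 + 63*1000/(1000*9.81) + 3.04^2/(2*9.81)
   = 17.1 + 6.422 + 0.471
   = 23.993 m.
h_L = H1 - H2 = 30.797 - 23.993 = 6.803 m.

6.803


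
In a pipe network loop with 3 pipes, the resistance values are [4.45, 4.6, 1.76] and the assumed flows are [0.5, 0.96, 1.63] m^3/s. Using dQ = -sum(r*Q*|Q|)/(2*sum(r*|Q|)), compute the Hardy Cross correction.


Numerator terms (r*Q*|Q|): 4.45*0.5*|0.5| = 1.1125; 4.6*0.96*|0.96| = 4.2394; 1.76*1.63*|1.63| = 4.6761.
Sum of numerator = 10.028.
Denominator terms (r*|Q|): 4.45*|0.5| = 2.225; 4.6*|0.96| = 4.416; 1.76*|1.63| = 2.8688.
2 * sum of denominator = 2 * 9.5098 = 19.0196.
dQ = -10.028 / 19.0196 = -0.5272 m^3/s.

-0.5272


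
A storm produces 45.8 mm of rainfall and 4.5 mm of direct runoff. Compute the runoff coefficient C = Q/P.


The runoff coefficient C = runoff depth / rainfall depth.
C = 4.5 / 45.8
  = 0.0983.

0.0983


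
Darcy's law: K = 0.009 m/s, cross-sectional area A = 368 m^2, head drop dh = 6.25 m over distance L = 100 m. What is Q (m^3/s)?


Darcy's law: Q = K * A * i, where i = dh/L.
Hydraulic gradient i = 6.25 / 100 = 0.0625.
Q = 0.009 * 368 * 0.0625
  = 0.207 m^3/s.

0.207


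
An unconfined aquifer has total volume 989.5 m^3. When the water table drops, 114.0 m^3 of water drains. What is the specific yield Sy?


Specific yield Sy = Volume drained / Total volume.
Sy = 114.0 / 989.5
   = 0.1152.

0.1152


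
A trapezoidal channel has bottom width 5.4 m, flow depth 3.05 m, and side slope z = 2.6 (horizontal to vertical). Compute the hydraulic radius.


For a trapezoidal section with side slope z:
A = (b + z*y)*y = (5.4 + 2.6*3.05)*3.05 = 40.657 m^2.
P = b + 2*y*sqrt(1 + z^2) = 5.4 + 2*3.05*sqrt(1 + 2.6^2) = 22.393 m.
R = A/P = 40.657 / 22.393 = 1.8156 m.

1.8156


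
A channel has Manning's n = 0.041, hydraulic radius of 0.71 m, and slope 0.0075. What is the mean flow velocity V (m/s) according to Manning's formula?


Manning's equation gives V = (1/n) * R^(2/3) * S^(1/2).
First, compute R^(2/3) = 0.71^(2/3) = 0.7959.
Next, S^(1/2) = 0.0075^(1/2) = 0.086603.
Then 1/n = 1/0.041 = 24.39.
V = 24.39 * 0.7959 * 0.086603 = 1.6811 m/s.

1.6811


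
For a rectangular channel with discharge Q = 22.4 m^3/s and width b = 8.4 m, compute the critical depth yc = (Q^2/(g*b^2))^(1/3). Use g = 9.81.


Using yc = (Q^2 / (g * b^2))^(1/3):
Q^2 = 22.4^2 = 501.76.
g * b^2 = 9.81 * 8.4^2 = 9.81 * 70.56 = 692.19.
Q^2 / (g*b^2) = 501.76 / 692.19 = 0.7249.
yc = 0.7249^(1/3) = 0.8983 m.

0.8983


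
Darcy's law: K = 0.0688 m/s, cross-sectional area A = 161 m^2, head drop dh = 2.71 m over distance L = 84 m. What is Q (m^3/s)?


Darcy's law: Q = K * A * i, where i = dh/L.
Hydraulic gradient i = 2.71 / 84 = 0.032262.
Q = 0.0688 * 161 * 0.032262
  = 0.3574 m^3/s.

0.3574


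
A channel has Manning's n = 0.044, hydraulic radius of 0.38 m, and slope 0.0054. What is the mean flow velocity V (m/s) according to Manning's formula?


Manning's equation gives V = (1/n) * R^(2/3) * S^(1/2).
First, compute R^(2/3) = 0.38^(2/3) = 0.5246.
Next, S^(1/2) = 0.0054^(1/2) = 0.073485.
Then 1/n = 1/0.044 = 22.73.
V = 22.73 * 0.5246 * 0.073485 = 0.8762 m/s.

0.8762


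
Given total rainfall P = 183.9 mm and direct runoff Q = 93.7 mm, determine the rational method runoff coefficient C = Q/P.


The runoff coefficient C = runoff depth / rainfall depth.
C = 93.7 / 183.9
  = 0.5095.

0.5095


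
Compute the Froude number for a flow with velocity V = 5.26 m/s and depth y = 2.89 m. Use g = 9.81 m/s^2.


The Froude number is defined as Fr = V / sqrt(g*y).
g*y = 9.81 * 2.89 = 28.3509.
sqrt(g*y) = sqrt(28.3509) = 5.3246.
Fr = 5.26 / 5.3246 = 0.9879.

0.9879


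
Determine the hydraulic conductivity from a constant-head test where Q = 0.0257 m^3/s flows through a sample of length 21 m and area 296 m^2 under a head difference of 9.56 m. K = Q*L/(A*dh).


From K = Q*L / (A*dh):
Numerator: Q*L = 0.0257 * 21 = 0.5397.
Denominator: A*dh = 296 * 9.56 = 2829.76.
K = 0.5397 / 2829.76 = 0.000191 m/s.

0.000191


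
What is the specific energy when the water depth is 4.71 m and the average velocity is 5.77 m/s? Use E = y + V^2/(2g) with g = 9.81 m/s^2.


Specific energy E = y + V^2/(2g).
Velocity head = V^2/(2g) = 5.77^2 / (2*9.81) = 33.2929 / 19.62 = 1.6969 m.
E = 4.71 + 1.6969 = 6.4069 m.

6.4069


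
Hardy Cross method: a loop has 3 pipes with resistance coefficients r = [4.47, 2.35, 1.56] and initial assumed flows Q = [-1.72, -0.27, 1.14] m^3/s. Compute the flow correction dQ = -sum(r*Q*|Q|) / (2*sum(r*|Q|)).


Numerator terms (r*Q*|Q|): 4.47*-1.72*|-1.72| = -13.224; 2.35*-0.27*|-0.27| = -0.1713; 1.56*1.14*|1.14| = 2.0274.
Sum of numerator = -11.368.
Denominator terms (r*|Q|): 4.47*|-1.72| = 7.6884; 2.35*|-0.27| = 0.6345; 1.56*|1.14| = 1.7784.
2 * sum of denominator = 2 * 10.1013 = 20.2026.
dQ = --11.368 / 20.2026 = 0.5627 m^3/s.

0.5627


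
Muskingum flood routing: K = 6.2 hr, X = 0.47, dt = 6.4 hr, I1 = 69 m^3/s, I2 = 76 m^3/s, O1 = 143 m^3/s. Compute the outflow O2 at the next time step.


Muskingum coefficients:
denom = 2*K*(1-X) + dt = 2*6.2*(1-0.47) + 6.4 = 12.972.
C0 = (dt - 2*K*X)/denom = (6.4 - 2*6.2*0.47)/12.972 = 0.0441.
C1 = (dt + 2*K*X)/denom = (6.4 + 2*6.2*0.47)/12.972 = 0.9426.
C2 = (2*K*(1-X) - dt)/denom = 0.0133.
O2 = C0*I2 + C1*I1 + C2*O1
   = 0.0441*76 + 0.9426*69 + 0.0133*143
   = 70.29 m^3/s.

70.29


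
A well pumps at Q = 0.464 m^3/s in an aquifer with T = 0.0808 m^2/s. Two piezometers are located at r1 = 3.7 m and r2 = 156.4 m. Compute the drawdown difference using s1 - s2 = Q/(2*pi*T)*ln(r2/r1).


Thiem equation: s1 - s2 = Q/(2*pi*T) * ln(r2/r1).
ln(r2/r1) = ln(156.4/3.7) = 3.7441.
Q/(2*pi*T) = 0.464 / (2*pi*0.0808) = 0.464 / 0.5077 = 0.914.
s1 - s2 = 0.914 * 3.7441 = 3.4219 m.

3.4219


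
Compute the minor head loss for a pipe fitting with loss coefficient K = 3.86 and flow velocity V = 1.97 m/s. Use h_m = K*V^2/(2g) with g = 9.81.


Minor loss formula: h_m = K * V^2/(2g).
V^2 = 1.97^2 = 3.8809.
V^2/(2g) = 3.8809 / 19.62 = 0.1978 m.
h_m = 3.86 * 0.1978 = 0.7635 m.

0.7635


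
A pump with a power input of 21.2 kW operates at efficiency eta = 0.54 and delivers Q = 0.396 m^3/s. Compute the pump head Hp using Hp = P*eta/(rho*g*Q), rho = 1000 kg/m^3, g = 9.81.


Pump head formula: Hp = P * eta / (rho * g * Q).
Numerator: P * eta = 21.2 * 1000 * 0.54 = 11448.0 W.
Denominator: rho * g * Q = 1000 * 9.81 * 0.396 = 3884.76.
Hp = 11448.0 / 3884.76 = 2.95 m.

2.95


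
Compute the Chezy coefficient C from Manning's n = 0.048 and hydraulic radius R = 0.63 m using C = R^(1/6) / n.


The Chezy coefficient relates to Manning's n through C = R^(1/6) / n.
R^(1/6) = 0.63^(1/6) = 0.925884.
C = 0.925884 / 0.048 = 19.29 m^(1/2)/s.

19.29


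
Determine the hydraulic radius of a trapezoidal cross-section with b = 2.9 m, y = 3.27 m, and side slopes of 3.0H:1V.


For a trapezoidal section with side slope z:
A = (b + z*y)*y = (2.9 + 3.0*3.27)*3.27 = 41.562 m^2.
P = b + 2*y*sqrt(1 + z^2) = 2.9 + 2*3.27*sqrt(1 + 3.0^2) = 23.581 m.
R = A/P = 41.562 / 23.581 = 1.7625 m.

1.7625


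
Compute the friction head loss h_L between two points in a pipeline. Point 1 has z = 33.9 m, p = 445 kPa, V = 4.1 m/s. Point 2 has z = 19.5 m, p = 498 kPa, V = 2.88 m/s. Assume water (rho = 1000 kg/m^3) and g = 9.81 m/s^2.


Total head at each section: H = z + p/(rho*g) + V^2/(2g).
H1 = 33.9 + 445*1000/(1000*9.81) + 4.1^2/(2*9.81)
   = 33.9 + 45.362 + 0.8568
   = 80.119 m.
H2 = 19.5 + 498*1000/(1000*9.81) + 2.88^2/(2*9.81)
   = 19.5 + 50.765 + 0.4228
   = 70.687 m.
h_L = H1 - H2 = 80.119 - 70.687 = 9.431 m.

9.431


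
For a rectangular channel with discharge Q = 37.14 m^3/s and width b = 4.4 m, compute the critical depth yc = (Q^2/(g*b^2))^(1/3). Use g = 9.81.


Using yc = (Q^2 / (g * b^2))^(1/3):
Q^2 = 37.14^2 = 1379.38.
g * b^2 = 9.81 * 4.4^2 = 9.81 * 19.36 = 189.92.
Q^2 / (g*b^2) = 1379.38 / 189.92 = 7.263.
yc = 7.263^(1/3) = 1.9366 m.

1.9366


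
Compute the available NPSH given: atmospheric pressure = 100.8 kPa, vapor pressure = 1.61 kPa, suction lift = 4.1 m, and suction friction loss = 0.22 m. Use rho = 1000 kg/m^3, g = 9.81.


NPSHa = p_atm/(rho*g) - z_s - hf_s - p_vap/(rho*g).
p_atm/(rho*g) = 100.8*1000 / (1000*9.81) = 10.275 m.
p_vap/(rho*g) = 1.61*1000 / (1000*9.81) = 0.164 m.
NPSHa = 10.275 - 4.1 - 0.22 - 0.164
      = 5.79 m.

5.79


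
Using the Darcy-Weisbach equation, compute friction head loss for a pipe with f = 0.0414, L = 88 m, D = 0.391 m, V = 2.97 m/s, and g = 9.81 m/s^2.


Darcy-Weisbach equation: h_f = f * (L/D) * V^2/(2g).
f * L/D = 0.0414 * 88/0.391 = 9.3176.
V^2/(2g) = 2.97^2 / (2*9.81) = 8.8209 / 19.62 = 0.4496 m.
h_f = 9.3176 * 0.4496 = 4.189 m.

4.189


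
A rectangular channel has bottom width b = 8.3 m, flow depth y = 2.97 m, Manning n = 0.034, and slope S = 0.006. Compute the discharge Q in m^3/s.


For a rectangular channel, the cross-sectional area A = b * y = 8.3 * 2.97 = 24.65 m^2.
The wetted perimeter P = b + 2y = 8.3 + 2*2.97 = 14.24 m.
Hydraulic radius R = A/P = 24.65/14.24 = 1.7311 m.
Velocity V = (1/n)*R^(2/3)*S^(1/2) = (1/0.034)*1.7311^(2/3)*0.006^(1/2) = 3.2846 m/s.
Discharge Q = A * V = 24.65 * 3.2846 = 80.968 m^3/s.

80.968


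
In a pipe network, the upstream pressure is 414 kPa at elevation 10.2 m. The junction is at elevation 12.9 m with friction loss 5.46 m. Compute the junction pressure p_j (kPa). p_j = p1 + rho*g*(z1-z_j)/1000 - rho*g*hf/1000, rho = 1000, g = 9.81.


Junction pressure: p_j = p1 + rho*g*(z1 - z_j)/1000 - rho*g*hf/1000.
Elevation term = 1000*9.81*(10.2 - 12.9)/1000 = -26.487 kPa.
Friction term = 1000*9.81*5.46/1000 = 53.563 kPa.
p_j = 414 + -26.487 - 53.563 = 333.95 kPa.

333.95


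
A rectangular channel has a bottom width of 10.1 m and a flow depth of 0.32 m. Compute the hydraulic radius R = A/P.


For a rectangular section:
Flow area A = b * y = 10.1 * 0.32 = 3.23 m^2.
Wetted perimeter P = b + 2y = 10.1 + 2*0.32 = 10.74 m.
Hydraulic radius R = A/P = 3.23 / 10.74 = 0.3009 m.

0.3009


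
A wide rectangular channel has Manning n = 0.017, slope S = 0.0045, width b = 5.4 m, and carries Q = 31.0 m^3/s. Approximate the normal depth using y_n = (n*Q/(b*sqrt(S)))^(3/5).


We use the wide-channel approximation y_n = (n*Q/(b*sqrt(S)))^(3/5).
sqrt(S) = sqrt(0.0045) = 0.067082.
Numerator: n*Q = 0.017 * 31.0 = 0.527.
Denominator: b*sqrt(S) = 5.4 * 0.067082 = 0.362243.
arg = 1.4548.
y_n = 1.4548^(3/5) = 1.2522 m.

1.2522


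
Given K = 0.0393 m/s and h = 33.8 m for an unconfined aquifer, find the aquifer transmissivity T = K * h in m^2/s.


Transmissivity is defined as T = K * h.
T = 0.0393 * 33.8
  = 1.3283 m^2/s.

1.3283


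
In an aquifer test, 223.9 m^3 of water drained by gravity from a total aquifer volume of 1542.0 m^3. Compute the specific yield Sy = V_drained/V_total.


Specific yield Sy = Volume drained / Total volume.
Sy = 223.9 / 1542.0
   = 0.1452.

0.1452


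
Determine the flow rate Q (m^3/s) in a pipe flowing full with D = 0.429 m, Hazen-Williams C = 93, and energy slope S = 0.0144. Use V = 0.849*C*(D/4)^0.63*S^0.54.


For a full circular pipe, R = D/4 = 0.429/4 = 0.1072 m.
V = 0.849 * 93 * 0.1072^0.63 * 0.0144^0.54
  = 0.849 * 93 * 0.244991 * 0.101278
  = 1.9591 m/s.
Pipe area A = pi*D^2/4 = pi*0.429^2/4 = 0.1445 m^2.
Q = A * V = 0.1445 * 1.9591 = 0.2832 m^3/s.

0.2832


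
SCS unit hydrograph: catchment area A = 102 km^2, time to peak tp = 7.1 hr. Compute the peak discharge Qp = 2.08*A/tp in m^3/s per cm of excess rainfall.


SCS formula: Qp = 2.08 * A / tp.
Qp = 2.08 * 102 / 7.1
   = 212.16 / 7.1
   = 29.88 m^3/s per cm.

29.88


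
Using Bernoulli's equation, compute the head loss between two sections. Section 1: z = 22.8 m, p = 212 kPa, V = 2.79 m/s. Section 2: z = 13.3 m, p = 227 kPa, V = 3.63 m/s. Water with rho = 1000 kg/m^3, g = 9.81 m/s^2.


Total head at each section: H = z + p/(rho*g) + V^2/(2g).
H1 = 22.8 + 212*1000/(1000*9.81) + 2.79^2/(2*9.81)
   = 22.8 + 21.611 + 0.3967
   = 44.807 m.
H2 = 13.3 + 227*1000/(1000*9.81) + 3.63^2/(2*9.81)
   = 13.3 + 23.14 + 0.6716
   = 37.111 m.
h_L = H1 - H2 = 44.807 - 37.111 = 7.696 m.

7.696


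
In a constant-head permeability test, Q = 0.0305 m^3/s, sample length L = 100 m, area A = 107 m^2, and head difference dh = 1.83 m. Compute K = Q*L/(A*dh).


From K = Q*L / (A*dh):
Numerator: Q*L = 0.0305 * 100 = 3.05.
Denominator: A*dh = 107 * 1.83 = 195.81.
K = 3.05 / 195.81 = 0.015576 m/s.

0.015576


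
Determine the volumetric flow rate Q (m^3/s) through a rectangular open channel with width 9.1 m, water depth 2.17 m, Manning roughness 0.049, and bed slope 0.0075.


For a rectangular channel, the cross-sectional area A = b * y = 9.1 * 2.17 = 19.75 m^2.
The wetted perimeter P = b + 2y = 9.1 + 2*2.17 = 13.44 m.
Hydraulic radius R = A/P = 19.75/13.44 = 1.4693 m.
Velocity V = (1/n)*R^(2/3)*S^(1/2) = (1/0.049)*1.4693^(2/3)*0.0075^(1/2) = 2.2842 m/s.
Discharge Q = A * V = 19.75 * 2.2842 = 45.106 m^3/s.

45.106


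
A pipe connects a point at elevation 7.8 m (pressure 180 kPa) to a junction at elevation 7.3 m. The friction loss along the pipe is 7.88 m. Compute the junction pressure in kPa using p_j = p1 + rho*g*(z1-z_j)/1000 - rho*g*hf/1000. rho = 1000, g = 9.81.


Junction pressure: p_j = p1 + rho*g*(z1 - z_j)/1000 - rho*g*hf/1000.
Elevation term = 1000*9.81*(7.8 - 7.3)/1000 = 4.905 kPa.
Friction term = 1000*9.81*7.88/1000 = 77.303 kPa.
p_j = 180 + 4.905 - 77.303 = 107.6 kPa.

107.6


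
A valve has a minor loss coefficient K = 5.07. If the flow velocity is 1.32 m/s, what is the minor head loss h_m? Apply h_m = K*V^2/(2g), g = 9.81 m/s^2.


Minor loss formula: h_m = K * V^2/(2g).
V^2 = 1.32^2 = 1.7424.
V^2/(2g) = 1.7424 / 19.62 = 0.0888 m.
h_m = 5.07 * 0.0888 = 0.4503 m.

0.4503


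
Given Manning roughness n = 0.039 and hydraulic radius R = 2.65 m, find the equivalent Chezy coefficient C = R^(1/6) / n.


The Chezy coefficient relates to Manning's n through C = R^(1/6) / n.
R^(1/6) = 2.65^(1/6) = 1.176362.
C = 1.176362 / 0.039 = 30.16 m^(1/2)/s.

30.16


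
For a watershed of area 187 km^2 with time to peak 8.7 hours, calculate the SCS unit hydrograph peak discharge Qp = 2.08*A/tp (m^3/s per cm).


SCS formula: Qp = 2.08 * A / tp.
Qp = 2.08 * 187 / 8.7
   = 388.96 / 8.7
   = 44.71 m^3/s per cm.

44.71


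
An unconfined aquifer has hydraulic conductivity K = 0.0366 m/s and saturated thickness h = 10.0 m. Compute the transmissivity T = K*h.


Transmissivity is defined as T = K * h.
T = 0.0366 * 10.0
  = 0.366 m^2/s.

0.366


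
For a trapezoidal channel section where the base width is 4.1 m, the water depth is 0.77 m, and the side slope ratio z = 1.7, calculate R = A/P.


For a trapezoidal section with side slope z:
A = (b + z*y)*y = (4.1 + 1.7*0.77)*0.77 = 4.165 m^2.
P = b + 2*y*sqrt(1 + z^2) = 4.1 + 2*0.77*sqrt(1 + 1.7^2) = 7.137 m.
R = A/P = 4.165 / 7.137 = 0.5835 m.

0.5835


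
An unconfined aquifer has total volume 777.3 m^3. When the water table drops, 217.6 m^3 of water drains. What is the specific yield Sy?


Specific yield Sy = Volume drained / Total volume.
Sy = 217.6 / 777.3
   = 0.2799.

0.2799


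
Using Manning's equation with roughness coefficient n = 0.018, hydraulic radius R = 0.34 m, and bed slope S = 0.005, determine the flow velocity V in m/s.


Manning's equation gives V = (1/n) * R^(2/3) * S^(1/2).
First, compute R^(2/3) = 0.34^(2/3) = 0.4871.
Next, S^(1/2) = 0.005^(1/2) = 0.070711.
Then 1/n = 1/0.018 = 55.56.
V = 55.56 * 0.4871 * 0.070711 = 1.9137 m/s.

1.9137


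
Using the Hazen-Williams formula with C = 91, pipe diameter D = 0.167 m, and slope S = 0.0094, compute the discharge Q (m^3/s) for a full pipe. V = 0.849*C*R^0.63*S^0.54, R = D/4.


For a full circular pipe, R = D/4 = 0.167/4 = 0.0418 m.
V = 0.849 * 91 * 0.0418^0.63 * 0.0094^0.54
  = 0.849 * 91 * 0.135211 * 0.080443
  = 0.8403 m/s.
Pipe area A = pi*D^2/4 = pi*0.167^2/4 = 0.0219 m^2.
Q = A * V = 0.0219 * 0.8403 = 0.0184 m^3/s.

0.0184


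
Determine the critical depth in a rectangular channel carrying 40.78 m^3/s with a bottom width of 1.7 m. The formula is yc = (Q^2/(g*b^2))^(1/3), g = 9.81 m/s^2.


Using yc = (Q^2 / (g * b^2))^(1/3):
Q^2 = 40.78^2 = 1663.01.
g * b^2 = 9.81 * 1.7^2 = 9.81 * 2.89 = 28.35.
Q^2 / (g*b^2) = 1663.01 / 28.35 = 58.66.
yc = 58.66^(1/3) = 3.8855 m.

3.8855


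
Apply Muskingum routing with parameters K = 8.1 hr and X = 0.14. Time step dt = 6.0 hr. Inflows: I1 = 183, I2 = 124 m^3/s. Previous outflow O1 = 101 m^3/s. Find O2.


Muskingum coefficients:
denom = 2*K*(1-X) + dt = 2*8.1*(1-0.14) + 6.0 = 19.932.
C0 = (dt - 2*K*X)/denom = (6.0 - 2*8.1*0.14)/19.932 = 0.1872.
C1 = (dt + 2*K*X)/denom = (6.0 + 2*8.1*0.14)/19.932 = 0.4148.
C2 = (2*K*(1-X) - dt)/denom = 0.398.
O2 = C0*I2 + C1*I1 + C2*O1
   = 0.1872*124 + 0.4148*183 + 0.398*101
   = 139.32 m^3/s.

139.32


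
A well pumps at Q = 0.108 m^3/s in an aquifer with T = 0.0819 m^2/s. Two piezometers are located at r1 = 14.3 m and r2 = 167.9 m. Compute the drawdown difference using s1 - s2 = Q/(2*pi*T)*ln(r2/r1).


Thiem equation: s1 - s2 = Q/(2*pi*T) * ln(r2/r1).
ln(r2/r1) = ln(167.9/14.3) = 2.4631.
Q/(2*pi*T) = 0.108 / (2*pi*0.0819) = 0.108 / 0.5146 = 0.2099.
s1 - s2 = 0.2099 * 2.4631 = 0.5169 m.

0.5169


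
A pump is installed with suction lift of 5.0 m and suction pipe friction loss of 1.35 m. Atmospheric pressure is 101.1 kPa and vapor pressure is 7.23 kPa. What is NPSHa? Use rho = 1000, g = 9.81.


NPSHa = p_atm/(rho*g) - z_s - hf_s - p_vap/(rho*g).
p_atm/(rho*g) = 101.1*1000 / (1000*9.81) = 10.306 m.
p_vap/(rho*g) = 7.23*1000 / (1000*9.81) = 0.737 m.
NPSHa = 10.306 - 5.0 - 1.35 - 0.737
      = 3.22 m.

3.22


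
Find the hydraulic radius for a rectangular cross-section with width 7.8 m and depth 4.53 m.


For a rectangular section:
Flow area A = b * y = 7.8 * 4.53 = 35.33 m^2.
Wetted perimeter P = b + 2y = 7.8 + 2*4.53 = 16.86 m.
Hydraulic radius R = A/P = 35.33 / 16.86 = 2.0957 m.

2.0957


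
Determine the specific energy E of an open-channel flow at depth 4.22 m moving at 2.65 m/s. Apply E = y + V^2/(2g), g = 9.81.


Specific energy E = y + V^2/(2g).
Velocity head = V^2/(2g) = 2.65^2 / (2*9.81) = 7.0225 / 19.62 = 0.3579 m.
E = 4.22 + 0.3579 = 4.5779 m.

4.5779


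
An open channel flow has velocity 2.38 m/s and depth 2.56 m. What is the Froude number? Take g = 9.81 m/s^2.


The Froude number is defined as Fr = V / sqrt(g*y).
g*y = 9.81 * 2.56 = 25.1136.
sqrt(g*y) = sqrt(25.1136) = 5.0113.
Fr = 2.38 / 5.0113 = 0.4749.

0.4749


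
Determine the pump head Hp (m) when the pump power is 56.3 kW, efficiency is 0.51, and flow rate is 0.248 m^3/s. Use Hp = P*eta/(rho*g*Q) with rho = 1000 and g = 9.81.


Pump head formula: Hp = P * eta / (rho * g * Q).
Numerator: P * eta = 56.3 * 1000 * 0.51 = 28713.0 W.
Denominator: rho * g * Q = 1000 * 9.81 * 0.248 = 2432.88.
Hp = 28713.0 / 2432.88 = 11.8 m.

11.8


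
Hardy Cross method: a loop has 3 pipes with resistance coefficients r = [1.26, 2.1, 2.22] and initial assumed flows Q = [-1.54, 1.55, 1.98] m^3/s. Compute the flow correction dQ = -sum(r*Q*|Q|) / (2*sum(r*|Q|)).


Numerator terms (r*Q*|Q|): 1.26*-1.54*|-1.54| = -2.9882; 2.1*1.55*|1.55| = 5.0453; 2.22*1.98*|1.98| = 8.7033.
Sum of numerator = 10.7603.
Denominator terms (r*|Q|): 1.26*|-1.54| = 1.9404; 2.1*|1.55| = 3.255; 2.22*|1.98| = 4.3956.
2 * sum of denominator = 2 * 9.591 = 19.182.
dQ = -10.7603 / 19.182 = -0.561 m^3/s.

-0.561


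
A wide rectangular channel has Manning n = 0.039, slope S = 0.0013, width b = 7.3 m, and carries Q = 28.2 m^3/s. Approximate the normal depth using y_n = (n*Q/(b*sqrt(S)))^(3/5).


We use the wide-channel approximation y_n = (n*Q/(b*sqrt(S)))^(3/5).
sqrt(S) = sqrt(0.0013) = 0.036056.
Numerator: n*Q = 0.039 * 28.2 = 1.0998.
Denominator: b*sqrt(S) = 7.3 * 0.036056 = 0.263209.
arg = 4.1785.
y_n = 4.1785^(3/5) = 2.3584 m.

2.3584


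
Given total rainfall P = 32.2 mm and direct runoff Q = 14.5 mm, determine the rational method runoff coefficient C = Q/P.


The runoff coefficient C = runoff depth / rainfall depth.
C = 14.5 / 32.2
  = 0.4503.

0.4503
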